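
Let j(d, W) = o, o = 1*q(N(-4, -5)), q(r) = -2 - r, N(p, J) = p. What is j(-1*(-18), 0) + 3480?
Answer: 3482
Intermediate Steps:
o = 2 (o = 1*(-2 - 1*(-4)) = 1*(-2 + 4) = 1*2 = 2)
j(d, W) = 2
j(-1*(-18), 0) + 3480 = 2 + 3480 = 3482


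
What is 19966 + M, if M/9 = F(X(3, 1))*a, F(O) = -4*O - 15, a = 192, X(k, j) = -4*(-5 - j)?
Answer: -171842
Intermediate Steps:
X(k, j) = 20 + 4*j
F(O) = -15 - 4*O
M = -191808 (M = 9*((-15 - 4*(20 + 4*1))*192) = 9*((-15 - 4*(20 + 4))*192) = 9*((-15 - 4*24)*192) = 9*((-15 - 96)*192) = 9*(-111*192) = 9*(-21312) = -191808)
19966 + M = 19966 - 191808 = -171842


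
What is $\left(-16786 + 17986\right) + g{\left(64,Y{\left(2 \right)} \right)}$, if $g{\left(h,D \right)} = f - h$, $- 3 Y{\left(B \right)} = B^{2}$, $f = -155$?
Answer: $981$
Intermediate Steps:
$Y{\left(B \right)} = - \frac{B^{2}}{3}$
$g{\left(h,D \right)} = -155 - h$
$\left(-16786 + 17986\right) + g{\left(64,Y{\left(2 \right)} \right)} = \left(-16786 + 17986\right) - 219 = 1200 - 219 = 981$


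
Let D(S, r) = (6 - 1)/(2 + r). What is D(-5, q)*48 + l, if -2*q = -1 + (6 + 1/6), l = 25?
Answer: -2705/7 ≈ -386.43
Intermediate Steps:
q = -31/12 (q = -(-1 + (6 + 1/6))/2 = -(-1 + 37/6)/2 = -1/2*31/6 = -31/12 ≈ -2.5833)
D(S, r) = 5/(2 + r)
D(-5, q)*48 + l = (5/(2 - 31/12))*48 + 25 = (5/(-7/12))*48 + 25 = (5*(-12/7))*48 + 25 = -60/7*48 + 25 = -2880/7 + 25 = -2705/7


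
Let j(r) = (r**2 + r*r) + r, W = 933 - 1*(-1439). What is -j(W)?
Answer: -11255140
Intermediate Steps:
W = 2372 (W = 933 + 1439 = 2372)
j(r) = r + 2*r**2 (j(r) = (r**2 + r**2) + r = 2*r**2 + r = r + 2*r**2)
-j(W) = -2372*(1 + 2*2372) = -2372*(1 + 4744) = -2372*4745 = -1*11255140 = -11255140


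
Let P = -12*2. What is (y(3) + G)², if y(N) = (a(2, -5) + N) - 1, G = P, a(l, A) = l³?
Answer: 196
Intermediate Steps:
P = -24
G = -24
y(N) = 7 + N (y(N) = (2³ + N) - 1 = (8 + N) - 1 = 7 + N)
(y(3) + G)² = ((7 + 3) - 24)² = (10 - 24)² = (-14)² = 196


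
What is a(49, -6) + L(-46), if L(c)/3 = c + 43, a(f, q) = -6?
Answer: -15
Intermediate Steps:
L(c) = 129 + 3*c (L(c) = 3*(c + 43) = 3*(43 + c) = 129 + 3*c)
a(49, -6) + L(-46) = -6 + (129 + 3*(-46)) = -6 + (129 - 138) = -6 - 9 = -15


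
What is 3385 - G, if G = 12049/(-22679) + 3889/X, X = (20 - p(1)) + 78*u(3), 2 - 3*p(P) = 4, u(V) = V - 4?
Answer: 13470835701/3900788 ≈ 3453.4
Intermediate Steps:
u(V) = -4 + V
p(P) = -⅔ (p(P) = ⅔ - ⅓*4 = ⅔ - 4/3 = -⅔)
X = -172/3 (X = (20 - 1*(-⅔)) + 78*(-4 + 3) = (20 + ⅔) + 78*(-1) = 62/3 - 78 = -172/3 ≈ -57.333)
G = -266668321/3900788 (G = 12049/(-22679) + 3889/(-172/3) = 12049*(-1/22679) + 3889*(-3/172) = -12049/22679 - 11667/172 = -266668321/3900788 ≈ -68.363)
3385 - G = 3385 - 1*(-266668321/3900788) = 3385 + 266668321/3900788 = 13470835701/3900788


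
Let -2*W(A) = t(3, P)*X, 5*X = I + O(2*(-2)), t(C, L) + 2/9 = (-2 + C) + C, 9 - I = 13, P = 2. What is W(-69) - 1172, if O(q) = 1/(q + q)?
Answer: -140453/120 ≈ -1170.4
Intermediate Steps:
I = -4 (I = 9 - 1*13 = 9 - 13 = -4)
t(C, L) = -20/9 + 2*C (t(C, L) = -2/9 + ((-2 + C) + C) = -2/9 + (-2 + 2*C) = -20/9 + 2*C)
O(q) = 1/(2*q)
X = -33/40 (X = (-4 + 1/(2*((2*(-2)))))/5 = (-4 + (½)/(-4))/5 = (-4 + (½)*(-¼))/5 = (-4 - ⅛)/5 = (⅕)*(-33/8) = -33/40 ≈ -0.82500)
W(A) = 187/120 (W(A) = -(-20/9 + 2*3)*(-33)/(2*40) = -(-20/9 + 6)*(-33)/(2*40) = -17*(-33)/(9*40) = -½*(-187/60) = 187/120)
W(-69) - 1172 = 187/120 - 1172 = -140453/120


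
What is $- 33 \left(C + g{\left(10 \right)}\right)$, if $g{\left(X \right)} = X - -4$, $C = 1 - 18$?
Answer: $99$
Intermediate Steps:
$C = -17$ ($C = 1 - 18 = -17$)
$g{\left(X \right)} = 4 + X$ ($g{\left(X \right)} = X + 4 = 4 + X$)
$- 33 \left(C + g{\left(10 \right)}\right) = - 33 \left(-17 + \left(4 + 10\right)\right) = - 33 \left(-17 + 14\right) = \left(-33\right) \left(-3\right) = 99$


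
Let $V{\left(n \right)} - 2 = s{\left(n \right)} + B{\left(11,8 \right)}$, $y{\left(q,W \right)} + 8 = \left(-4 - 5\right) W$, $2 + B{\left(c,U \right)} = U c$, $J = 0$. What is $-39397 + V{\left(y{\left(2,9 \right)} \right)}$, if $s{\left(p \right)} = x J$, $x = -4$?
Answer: $-39309$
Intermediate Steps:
$B{\left(c,U \right)} = -2 + U c$
$s{\left(p \right)} = 0$ ($s{\left(p \right)} = \left(-4\right) 0 = 0$)
$y{\left(q,W \right)} = -8 - 9 W$ ($y{\left(q,W \right)} = -8 + \left(-4 - 5\right) W = -8 - 9 W$)
$V{\left(n \right)} = 88$ ($V{\left(n \right)} = 2 + \left(0 + \left(-2 + 8 \cdot 11\right)\right) = 2 + \left(0 + \left(-2 + 88\right)\right) = 2 + \left(0 + 86\right) = 2 + 86 = 88$)
$-39397 + V{\left(y{\left(2,9 \right)} \right)} = -39397 + 88 = -39309$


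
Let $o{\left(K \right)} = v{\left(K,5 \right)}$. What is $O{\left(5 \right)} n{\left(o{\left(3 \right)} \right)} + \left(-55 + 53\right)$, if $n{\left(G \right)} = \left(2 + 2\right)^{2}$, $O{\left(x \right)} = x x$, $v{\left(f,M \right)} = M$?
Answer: $398$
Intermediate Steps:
$o{\left(K \right)} = 5$
$O{\left(x \right)} = x^{2}$
$n{\left(G \right)} = 16$ ($n{\left(G \right)} = 4^{2} = 16$)
$O{\left(5 \right)} n{\left(o{\left(3 \right)} \right)} + \left(-55 + 53\right) = 5^{2} \cdot 16 + \left(-55 + 53\right) = 25 \cdot 16 - 2 = 400 - 2 = 398$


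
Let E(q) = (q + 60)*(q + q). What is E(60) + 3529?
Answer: 17929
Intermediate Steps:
E(q) = 2*q*(60 + q) (E(q) = (60 + q)*(2*q) = 2*q*(60 + q))
E(60) + 3529 = 2*60*(60 + 60) + 3529 = 2*60*120 + 3529 = 14400 + 3529 = 17929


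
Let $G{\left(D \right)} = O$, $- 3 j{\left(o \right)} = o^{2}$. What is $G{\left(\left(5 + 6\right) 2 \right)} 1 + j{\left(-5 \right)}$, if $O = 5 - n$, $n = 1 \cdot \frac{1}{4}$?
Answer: $- \frac{43}{12} \approx -3.5833$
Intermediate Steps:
$n = \frac{1}{4}$ ($n = 1 \cdot \frac{1}{4} = \frac{1}{4} \approx 0.25$)
$j{\left(o \right)} = - \frac{o^{2}}{3}$
$O = \frac{19}{4}$ ($O = 5 - \frac{1}{4} = \frac{19}{4} \approx 4.75$)
$G{\left(D \right)} = \frac{19}{4}$
$G{\left(\left(5 + 6\right) 2 \right)} 1 + j{\left(-5 \right)} = \frac{19}{4} \cdot 1 - \frac{\left(-5\right)^{2}}{3} = \frac{19}{4} - \frac{25}{3} = - \frac{43}{12}$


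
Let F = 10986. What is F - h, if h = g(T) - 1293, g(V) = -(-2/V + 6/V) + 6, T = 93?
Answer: 1141393/93 ≈ 12273.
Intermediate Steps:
g(V) = 6 - 4/V (g(V) = -4/V + 6 = 6 - 4/V)
h = -119695/93 (h = (6 - 4/93) - 1293 = 554/93 - 1293 = -119695/93 ≈ -1287.0)
F - h = 10986 - 1*(-119695/93) = 10986 + 119695/93 = 1141393/93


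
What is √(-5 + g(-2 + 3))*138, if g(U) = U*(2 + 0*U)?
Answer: 138*I*√3 ≈ 239.02*I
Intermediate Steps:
g(U) = 2*U (g(U) = U*(2 + 0) = U*2 = 2*U)
√(-5 + g(-2 + 3))*138 = √(-5 + 2*(-2 + 3))*138 = √(-5 + 2*1)*138 = √(-5 + 2)*138 = √(-3)*138 = (I*√3)*138 = 138*I*√3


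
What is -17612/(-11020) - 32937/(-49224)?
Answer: 102491569/45204040 ≈ 2.2673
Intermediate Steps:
-17612/(-11020) - 32937/(-49224) = -17612*(-1/11020) - 32937*(-1/49224) = 4403/2755 + 10979/16408 = 102491569/45204040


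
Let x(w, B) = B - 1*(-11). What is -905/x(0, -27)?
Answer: 905/16 ≈ 56.563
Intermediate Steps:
x(w, B) = 11 + B (x(w, B) = B + 11 = 11 + B)
-905/x(0, -27) = -905/(11 - 27) = -905/(-16) = -905*(-1/16) = 905/16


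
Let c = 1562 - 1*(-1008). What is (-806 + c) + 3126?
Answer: 4890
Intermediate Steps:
c = 2570 (c = 1562 + 1008 = 2570)
(-806 + c) + 3126 = (-806 + 2570) + 3126 = 1764 + 3126 = 4890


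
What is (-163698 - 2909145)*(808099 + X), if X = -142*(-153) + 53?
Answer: -2550084803154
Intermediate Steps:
X = 21779 (X = 21726 + 53 = 21779)
(-163698 - 2909145)*(808099 + X) = (-163698 - 2909145)*(808099 + 21779) = -3072843*829878 = -2550084803154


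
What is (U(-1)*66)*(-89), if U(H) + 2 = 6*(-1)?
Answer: 46992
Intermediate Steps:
U(H) = -8 (U(H) = -2 + 6*(-1) = -2 - 6 = -8)
(U(-1)*66)*(-89) = -8*66*(-89) = -528*(-89) = 46992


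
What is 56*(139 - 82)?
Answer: 3192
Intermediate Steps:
56*(139 - 82) = 56*57 = 3192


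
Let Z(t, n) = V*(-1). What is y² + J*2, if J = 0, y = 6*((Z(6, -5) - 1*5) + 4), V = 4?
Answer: 900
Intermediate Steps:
Z(t, n) = -4 (Z(t, n) = 4*(-1) = -4)
y = -30 (y = 6*((-4 - 1*5) + 4) = 6*((-4 - 5) + 4) = 6*(-9 + 4) = 6*(-5) = -30)
y² + J*2 = (-30)² + 0*2 = 900 + 0 = 900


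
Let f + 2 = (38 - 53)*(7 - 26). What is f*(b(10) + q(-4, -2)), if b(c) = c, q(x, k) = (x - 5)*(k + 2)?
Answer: 2830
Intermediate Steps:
q(x, k) = (-5 + x)*(2 + k)
f = 283 (f = -2 + (38 - 53)*(7 - 26) = -2 - 15*(-19) = -2 + 285 = 283)
f*(b(10) + q(-4, -2)) = 283*(10 + (-10 - 5*(-2) + 2*(-4) - 2*(-4))) = 283*(10 + (-10 + 10 - 8 + 8)) = 283*(10 + 0) = 283*10 = 2830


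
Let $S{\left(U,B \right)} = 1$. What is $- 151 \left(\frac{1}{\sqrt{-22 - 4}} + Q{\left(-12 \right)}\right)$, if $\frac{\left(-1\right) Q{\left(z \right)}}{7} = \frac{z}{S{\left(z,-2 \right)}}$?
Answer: $-12684 + \frac{151 i \sqrt{26}}{26} \approx -12684.0 + 29.614 i$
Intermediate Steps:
$Q{\left(z \right)} = - 7 z$ ($Q{\left(z \right)} = - 7 \frac{z}{1} = - 7 z 1 = - 7 z$)
$- 151 \left(\frac{1}{\sqrt{-22 - 4}} + Q{\left(-12 \right)}\right) = - 151 \left(\frac{1}{\sqrt{-22 - 4}} - -84\right) = - 151 \left(\frac{1}{\sqrt{-26}} + 84\right) = - 151 \left(\frac{1}{i \sqrt{26}} + 84\right) = - 151 \left(- \frac{i \sqrt{26}}{26} + 84\right) = - 151 \left(84 - \frac{i \sqrt{26}}{26}\right) = -12684 + \frac{151 i \sqrt{26}}{26}$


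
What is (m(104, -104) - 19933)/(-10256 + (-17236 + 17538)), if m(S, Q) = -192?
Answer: 2875/1422 ≈ 2.0218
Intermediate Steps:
(m(104, -104) - 19933)/(-10256 + (-17236 + 17538)) = (-192 - 19933)/(-10256 + (-17236 + 17538)) = -20125/(-10256 + 302) = -20125/(-9954) = -20125*(-1/9954) = 2875/1422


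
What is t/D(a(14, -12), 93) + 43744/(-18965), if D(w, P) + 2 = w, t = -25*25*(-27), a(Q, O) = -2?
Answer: -320209351/75860 ≈ -4221.1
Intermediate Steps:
t = 16875 (t = -625*(-27) = 16875)
D(w, P) = -2 + w
t/D(a(14, -12), 93) + 43744/(-18965) = 16875/(-2 - 2) + 43744/(-18965) = 16875/(-4) + 43744*(-1/18965) = 16875*(-1/4) - 43744/18965 = -16875/4 - 43744/18965 = -320209351/75860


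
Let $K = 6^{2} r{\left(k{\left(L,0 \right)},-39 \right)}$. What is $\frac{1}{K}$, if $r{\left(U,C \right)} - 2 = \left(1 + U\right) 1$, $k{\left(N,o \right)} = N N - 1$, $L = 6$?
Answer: $\frac{1}{1368} \approx 0.00073099$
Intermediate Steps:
$k{\left(N,o \right)} = -1 + N^{2}$ ($k{\left(N,o \right)} = N^{2} - 1 = -1 + N^{2}$)
$r{\left(U,C \right)} = 3 + U$ ($r{\left(U,C \right)} = 2 + \left(1 + U\right) 1 = 2 + \left(1 + U\right) = 3 + U$)
$K = 1368$ ($K = 6^{2} \left(3 - \left(1 - 6^{2}\right)\right) = 36 \left(3 + \left(-1 + 36\right)\right) = 36 \left(3 + 35\right) = 36 \cdot 38 = 1368$)
$\frac{1}{K} = \frac{1}{1368}$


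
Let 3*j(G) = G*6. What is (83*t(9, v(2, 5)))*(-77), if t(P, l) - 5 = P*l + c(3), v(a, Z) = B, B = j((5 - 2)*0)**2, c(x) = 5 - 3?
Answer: -44737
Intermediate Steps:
c(x) = 2
j(G) = 2*G (j(G) = (G*6)/3 = (6*G)/3 = 2*G)
B = 0 (B = (2*((5 - 2)*0))**2 = (2*(3*0))**2 = (2*0)**2 = 0**2 = 0)
v(a, Z) = 0
t(P, l) = 7 + P*l (t(P, l) = 5 + (P*l + 2) = 5 + (2 + P*l) = 7 + P*l)
(83*t(9, v(2, 5)))*(-77) = (83*(7 + 9*0))*(-77) = (83*(7 + 0))*(-77) = (83*7)*(-77) = 581*(-77) = -44737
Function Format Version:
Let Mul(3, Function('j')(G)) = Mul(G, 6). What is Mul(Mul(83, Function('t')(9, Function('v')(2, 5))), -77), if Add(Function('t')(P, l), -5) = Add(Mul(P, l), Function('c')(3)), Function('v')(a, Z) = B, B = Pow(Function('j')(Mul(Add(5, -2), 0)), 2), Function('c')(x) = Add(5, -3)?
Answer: -44737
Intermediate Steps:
Function('c')(x) = 2
Function('j')(G) = Mul(2, G) (Function('j')(G) = Mul(Rational(1, 3), Mul(G, 6)) = Mul(Rational(1, 3), Mul(6, G)) = Mul(2, G))
B = 0 (B = Pow(Mul(2, Mul(Add(5, -2), 0)), 2) = Pow(Mul(2, Mul(3, 0)), 2) = Pow(Mul(2, 0), 2) = Pow(0, 2) = 0)
Function('v')(a, Z) = 0
Function('t')(P, l) = Add(7, Mul(P, l)) (Function('t')(P, l) = Add(5, Add(Mul(P, l), 2)) = Add(5, Add(2, Mul(P, l))) = Add(7, Mul(P, l)))
Mul(Mul(83, Function('t')(9, Function('v')(2, 5))), -77) = Mul(Mul(83, Add(7, Mul(9, 0))), -77) = Mul(Mul(83, Add(7, 0)), -77) = Mul(Mul(83, 7), -77) = Mul(581, -77) = -44737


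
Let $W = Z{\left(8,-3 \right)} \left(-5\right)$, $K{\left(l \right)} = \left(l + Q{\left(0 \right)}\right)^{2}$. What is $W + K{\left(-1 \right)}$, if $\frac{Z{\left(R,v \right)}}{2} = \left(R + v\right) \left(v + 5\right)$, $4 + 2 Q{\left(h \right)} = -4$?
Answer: $-75$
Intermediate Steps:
$Q{\left(h \right)} = -4$ ($Q{\left(h \right)} = -2 + \frac{1}{2} \left(-4\right) = -2 - 2 = -4$)
$Z{\left(R,v \right)} = 2 \left(5 + v\right) \left(R + v\right)$ ($Z{\left(R,v \right)} = 2 \left(R + v\right) \left(v + 5\right) = 2 \left(R + v\right) \left(5 + v\right) = 2 \left(5 + v\right) \left(R + v\right)$)
$K{\left(l \right)} = \left(-4 + l\right)^{2}$ ($K{\left(l \right)} = \left(l - 4\right)^{2} = \left(-4 + l\right)^{2}$)
$W = -100$ ($W = \left(2 \left(-3\right)^{2} + 10 \cdot 8 + 10 \left(-3\right) + 2 \cdot 8 \left(-3\right)\right) \left(-5\right) = \left(2 \cdot 9 + 80 - 30 - 48\right) \left(-5\right) = \left(18 + 80 - 30 - 48\right) \left(-5\right) = 20 \left(-5\right) = -100$)
$W + K{\left(-1 \right)} = -100 + \left(-4 - 1\right)^{2} = -100 + \left(-5\right)^{2} = -100 + 25 = -75$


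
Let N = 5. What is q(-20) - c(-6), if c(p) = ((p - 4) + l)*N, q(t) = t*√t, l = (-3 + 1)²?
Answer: 30 - 40*I*√5 ≈ 30.0 - 89.443*I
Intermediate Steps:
l = 4 (l = (-2)² = 4)
q(t) = t^(3/2)
c(p) = 5*p (c(p) = ((p - 4) + 4)*5 = ((-4 + p) + 4)*5 = p*5 = 5*p)
q(-20) - c(-6) = (-20)^(3/2) - 5*(-6) = -40*I*√5 - 1*(-30) = -40*I*√5 + 30 = 30 - 40*I*√5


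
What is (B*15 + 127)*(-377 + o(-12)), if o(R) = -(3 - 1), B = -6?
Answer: -14023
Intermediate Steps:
o(R) = -2 (o(R) = -1*2 = -2)
(B*15 + 127)*(-377 + o(-12)) = (-6*15 + 127)*(-377 - 2) = (-90 + 127)*(-379) = 37*(-379) = -14023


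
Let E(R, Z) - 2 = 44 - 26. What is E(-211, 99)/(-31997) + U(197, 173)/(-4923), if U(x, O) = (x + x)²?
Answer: -4967184752/157521231 ≈ -31.533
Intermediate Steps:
U(x, O) = 4*x² (U(x, O) = (2*x)² = 4*x²)
E(R, Z) = 20 (E(R, Z) = 2 + (44 - 26) = 2 + 18 = 20)
E(-211, 99)/(-31997) + U(197, 173)/(-4923) = 20/(-31997) + (4*197²)/(-4923) = 20*(-1/31997) + (4*38809)*(-1/4923) = -20/31997 + 155236*(-1/4923) = -20/31997 - 155236/4923 = -4967184752/157521231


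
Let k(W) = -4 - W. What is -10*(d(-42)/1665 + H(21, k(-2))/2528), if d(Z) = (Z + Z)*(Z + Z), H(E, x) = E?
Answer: -1985837/46768 ≈ -42.461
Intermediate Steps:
d(Z) = 4*Z² (d(Z) = (2*Z)*(2*Z) = 4*Z²)
-10*(d(-42)/1665 + H(21, k(-2))/2528) = -10*((4*(-42)²)/1665 + 21/2528) = -10*((4*1764)*(1/1665) + 21*(1/2528)) = -10*(7056*(1/1665) + 21/2528) = -10*(784/185 + 21/2528) = -10*1985837/467680 = -1985837/46768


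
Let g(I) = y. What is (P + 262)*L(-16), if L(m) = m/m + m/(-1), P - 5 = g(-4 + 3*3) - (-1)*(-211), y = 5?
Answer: 1037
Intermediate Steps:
g(I) = 5
P = -201 (P = 5 + (5 - (-1)*(-211)) = 5 + (5 - 1*211) = 5 + (5 - 211) = 5 - 206 = -201)
L(m) = 1 - m (L(m) = 1 + m*(-1) = 1 - m)
(P + 262)*L(-16) = (-201 + 262)*(1 - 1*(-16)) = 61*(1 + 16) = 61*17 = 1037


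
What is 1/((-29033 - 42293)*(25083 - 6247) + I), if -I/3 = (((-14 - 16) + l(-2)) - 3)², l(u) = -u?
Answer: -1/1343499419 ≈ -7.4432e-10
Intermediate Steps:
I = -2883 (I = -3*(((-14 - 16) - 1*(-2)) - 3)² = -3*((-30 + 2) - 3)² = -3*(-28 - 3)² = -3*(-31)² = -3*961 = -2883)
1/((-29033 - 42293)*(25083 - 6247) + I) = 1/((-29033 - 42293)*(25083 - 6247) - 2883) = 1/(-71326*18836 - 2883) = 1/(-1343496536 - 2883) = 1/(-1343499419) = -1/1343499419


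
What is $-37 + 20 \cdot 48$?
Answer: $923$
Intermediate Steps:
$-37 + 20 \cdot 48 = -37 + 960 = 923$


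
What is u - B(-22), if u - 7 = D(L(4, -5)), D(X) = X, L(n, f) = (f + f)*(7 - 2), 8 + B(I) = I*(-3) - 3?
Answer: -98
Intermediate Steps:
B(I) = -11 - 3*I (B(I) = -8 + (I*(-3) - 3) = -8 + (-3*I - 3) = -8 + (-3 - 3*I) = -11 - 3*I)
L(n, f) = 10*f (L(n, f) = (2*f)*5 = 10*f)
u = -43 (u = 7 + 10*(-5) = 7 - 50 = -43)
u - B(-22) = -43 - (-11 - 3*(-22)) = -43 - (-11 + 66) = -43 - 1*55 = -43 - 55 = -98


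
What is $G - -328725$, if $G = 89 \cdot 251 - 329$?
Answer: $350735$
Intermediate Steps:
$G = 22010$ ($G = 22339 - 329 = 22010$)
$G - -328725 = 22010 - -328725 = 22010 + 328725 = 350735$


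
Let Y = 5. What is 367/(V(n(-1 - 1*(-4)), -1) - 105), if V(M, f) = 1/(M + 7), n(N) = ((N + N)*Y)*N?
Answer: -35599/10184 ≈ -3.4956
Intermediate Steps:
n(N) = 10*N² (n(N) = ((N + N)*5)*N = ((2*N)*5)*N = (10*N)*N = 10*N²)
V(M, f) = 1/(7 + M)
367/(V(n(-1 - 1*(-4)), -1) - 105) = 367/(1/(7 + 10*(-1 - 1*(-4))²) - 105) = 367/(1/(7 + 10*(-1 + 4)²) - 105) = 367/(1/(7 + 10*3²) - 105) = 367/(1/(7 + 10*9) - 105) = 367/(1/(7 + 90) - 105) = 367/(1/97 - 105) = 367/(-10184/97) = -97/10184*367 = -35599/10184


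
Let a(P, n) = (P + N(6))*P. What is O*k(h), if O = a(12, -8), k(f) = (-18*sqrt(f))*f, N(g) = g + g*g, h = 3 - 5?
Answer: 23328*I*sqrt(2) ≈ 32991.0*I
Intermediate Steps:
h = -2
N(g) = g + g**2
a(P, n) = P*(42 + P) (a(P, n) = (P + 6*(1 + 6))*P = (P + 6*7)*P = (P + 42)*P = (42 + P)*P = P*(42 + P))
k(f) = -18*f**(3/2)
O = 648 (O = 12*(42 + 12) = 12*54 = 648)
O*k(h) = 648*(-(-36)*I*sqrt(2)) = 648*(36*I*sqrt(2)) = 23328*I*sqrt(2)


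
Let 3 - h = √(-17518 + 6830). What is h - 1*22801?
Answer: -22798 - 8*I*√167 ≈ -22798.0 - 103.38*I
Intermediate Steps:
h = 3 - 8*I*√167 (h = 3 - √(-17518 + 6830) = 3 - √(-10688) = 3 - 8*I*√167 ≈ 3.0 - 103.38*I)
h - 1*22801 = (3 - 8*I*√167) - 1*22801 = (3 - 8*I*√167) - 22801 = -22798 - 8*I*√167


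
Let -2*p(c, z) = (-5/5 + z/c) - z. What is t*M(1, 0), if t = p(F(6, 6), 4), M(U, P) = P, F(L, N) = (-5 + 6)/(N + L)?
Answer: 0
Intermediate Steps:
F(L, N) = 1/(L + N)
p(c, z) = ½ + z/2 - z/(2*c) (p(c, z) = -((-5/5 + z/c) - z)/2 = -((-5*⅕ + z/c) - z)/2 = -((-1 + z/c) - z)/2 = -(-1 - z + z/c)/2 = ½ + z/2 - z/(2*c))
t = -43/2 (t = (-1*4 + (1 + 4)/(6 + 6))/(2*(1/(6 + 6))) = (-4 + 5/12)/(2*(1/12)) = (-4 + (1/12)*5)/(2*(1/12)) = (½)*12*(-4 + 5/12) = (½)*12*(-43/12) = -43/2 ≈ -21.500)
t*M(1, 0) = -43/2*0 = 0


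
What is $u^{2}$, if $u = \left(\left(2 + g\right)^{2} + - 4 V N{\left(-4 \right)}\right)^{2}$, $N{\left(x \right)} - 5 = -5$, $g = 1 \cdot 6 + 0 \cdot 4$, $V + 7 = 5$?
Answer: $16777216$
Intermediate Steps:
$V = -2$ ($V = -7 + 5 = -2$)
$g = 6$ ($g = 6 + 0 = 6$)
$N{\left(x \right)} = 0$ ($N{\left(x \right)} = 5 - 5 = 0$)
$u = 4096$ ($u = \left(\left(2 + 6\right)^{2} + \left(-4\right) \left(-2\right) 0\right)^{2} = \left(8^{2} + 8 \cdot 0\right)^{2} = \left(64 + 0\right)^{2} = 64^{2} = 4096$)
$u^{2} = 4096^{2} = 16777216$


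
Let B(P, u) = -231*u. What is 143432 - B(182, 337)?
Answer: 221279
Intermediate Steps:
143432 - B(182, 337) = 143432 - (-231)*337 = 143432 - 1*(-77847) = 143432 + 77847 = 221279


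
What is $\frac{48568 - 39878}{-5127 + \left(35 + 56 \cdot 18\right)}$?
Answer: $- \frac{4345}{2042} \approx -2.1278$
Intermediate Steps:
$\frac{48568 - 39878}{-5127 + \left(35 + 56 \cdot 18\right)} = \frac{8690}{-5127 + \left(35 + 1008\right)} = \frac{8690}{-5127 + 1043} = \frac{8690}{-4084} = 8690 \left(- \frac{1}{4084}\right) = - \frac{4345}{2042}$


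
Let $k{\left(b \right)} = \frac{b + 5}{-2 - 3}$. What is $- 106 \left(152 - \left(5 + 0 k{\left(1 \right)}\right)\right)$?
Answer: $-15582$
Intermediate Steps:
$k{\left(b \right)} = -1 - \frac{b}{5}$ ($k{\left(b \right)} = \frac{5 + b}{-5} = \left(5 + b\right) \left(- \frac{1}{5}\right) = -1 - \frac{b}{5}$)
$- 106 \left(152 - \left(5 + 0 k{\left(1 \right)}\right)\right) = - 106 \left(152 - \left(5 + 0 \left(-1 - \frac{1}{5}\right)\right)\right) = - 106 \left(152 + \left(-5 + 0 \left(- \frac{6}{5}\right)\right)\right) = - 106 \left(152 + \left(-5 + 0\right)\right) = - 106 \left(152 - 5\right) = \left(-106\right) 147 = -15582$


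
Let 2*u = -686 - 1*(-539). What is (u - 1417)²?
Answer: 8886361/4 ≈ 2.2216e+6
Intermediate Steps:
u = -147/2 (u = (-686 - 1*(-539))/2 = (-686 + 539)/2 = (½)*(-147) = -147/2 ≈ -73.500)
(u - 1417)² = (-147/2 - 1417)² = (-2981/2)² = 8886361/4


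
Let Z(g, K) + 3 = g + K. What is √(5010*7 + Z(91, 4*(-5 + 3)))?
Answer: 5*√1406 ≈ 187.48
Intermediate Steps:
Z(g, K) = -3 + K + g (Z(g, K) = -3 + (g + K) = -3 + (K + g) = -3 + K + g)
√(5010*7 + Z(91, 4*(-5 + 3))) = √(5010*7 + (-3 + 4*(-5 + 3) + 91)) = √(35070 + (-3 + 4*(-2) + 91)) = √(35070 + (-3 - 8 + 91)) = √(35070 + 80) = √35150 = 5*√1406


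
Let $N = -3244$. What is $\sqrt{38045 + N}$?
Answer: $\sqrt{34801} \approx 186.55$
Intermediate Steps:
$\sqrt{38045 + N} = \sqrt{38045 - 3244} = \sqrt{34801}$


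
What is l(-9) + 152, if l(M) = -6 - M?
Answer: 155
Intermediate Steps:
l(-9) + 152 = (-6 - 1*(-9)) + 152 = (-6 + 9) + 152 = 3 + 152 = 155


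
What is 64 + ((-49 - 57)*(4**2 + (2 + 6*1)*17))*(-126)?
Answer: 2030176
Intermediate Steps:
64 + ((-49 - 57)*(4**2 + (2 + 6*1)*17))*(-126) = 64 - 106*(16 + (2 + 6)*17)*(-126) = 64 - 106*(16 + 8*17)*(-126) = 64 - 106*(16 + 136)*(-126) = 64 - 106*152*(-126) = 64 - 16112*(-126) = 64 + 2030112 = 2030176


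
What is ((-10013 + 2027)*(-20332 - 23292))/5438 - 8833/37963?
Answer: 6612774945689/103221397 ≈ 64064.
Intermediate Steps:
((-10013 + 2027)*(-20332 - 23292))/5438 - 8833/37963 = -7986*(-43624)*(1/5438) - 8833*1/37963 = 348381264*(1/5438) - 8833/37963 = 174190632/2719 - 8833/37963 = 6612774945689/103221397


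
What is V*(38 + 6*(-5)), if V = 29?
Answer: 232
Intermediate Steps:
V*(38 + 6*(-5)) = 29*(38 + 6*(-5)) = 29*(38 - 30) = 29*8 = 232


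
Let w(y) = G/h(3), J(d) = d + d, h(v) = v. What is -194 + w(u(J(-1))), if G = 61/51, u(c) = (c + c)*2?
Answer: -29621/153 ≈ -193.60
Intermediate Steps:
J(d) = 2*d
u(c) = 4*c (u(c) = (2*c)*2 = 4*c)
G = 61/51 (G = 61*(1/51) = 61/51 ≈ 1.1961)
w(y) = 61/153 (w(y) = (61/51)/3 = (61/51)*(⅓) = 61/153)
-194 + w(u(J(-1))) = -194 + 61/153 = -29621/153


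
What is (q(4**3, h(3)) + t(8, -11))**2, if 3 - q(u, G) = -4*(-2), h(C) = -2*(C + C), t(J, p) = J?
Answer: 9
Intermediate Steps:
h(C) = -4*C
q(u, G) = -5 (q(u, G) = 3 - (-4)*(-2) = 3 - 1*8 = 3 - 8 = -5)
(q(4**3, h(3)) + t(8, -11))**2 = (-5 + 8)**2 = 3**2 = 9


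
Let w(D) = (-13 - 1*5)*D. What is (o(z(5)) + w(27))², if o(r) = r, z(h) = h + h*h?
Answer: 207936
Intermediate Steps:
w(D) = -18*D (w(D) = (-13 - 5)*D = -18*D)
z(h) = h + h²
(o(z(5)) + w(27))² = (5*(1 + 5) - 18*27)² = (5*6 - 486)² = (30 - 486)² = (-456)² = 207936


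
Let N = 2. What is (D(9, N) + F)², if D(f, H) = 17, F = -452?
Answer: 189225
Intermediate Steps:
(D(9, N) + F)² = (17 - 452)² = (-435)² = 189225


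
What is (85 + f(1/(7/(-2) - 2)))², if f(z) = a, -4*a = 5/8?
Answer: 7371225/1024 ≈ 7198.5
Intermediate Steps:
a = -5/32 (a = -5/(4*8) = -¼*5/8 = -5/32 ≈ -0.15625)
f(z) = -5/32
(85 + f(1/(7/(-2) - 2)))² = (85 - 5/32)² = (2715/32)² = 7371225/1024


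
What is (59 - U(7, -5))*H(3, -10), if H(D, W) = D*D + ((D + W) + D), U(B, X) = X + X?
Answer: 345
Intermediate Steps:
U(B, X) = 2*X
H(D, W) = W + D² + 2*D (H(D, W) = D² + (W + 2*D) = W + D² + 2*D)
(59 - U(7, -5))*H(3, -10) = (59 - 2*(-5))*(-10 + 3² + 2*3) = (59 - 1*(-10))*(-10 + 9 + 6) = (59 + 10)*5 = 69*5 = 345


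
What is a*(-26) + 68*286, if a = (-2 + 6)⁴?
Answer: 12792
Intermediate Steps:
a = 256 (a = 4⁴ = 256)
a*(-26) + 68*286 = 256*(-26) + 68*286 = -6656 + 19448 = 12792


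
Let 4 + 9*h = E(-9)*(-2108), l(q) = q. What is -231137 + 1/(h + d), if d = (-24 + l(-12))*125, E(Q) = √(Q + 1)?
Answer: (-974473592*√2 + 9361973057*I)/(8*(-5063*I + 527*√2)) ≈ -2.3114e+5 + 3.0518e-5*I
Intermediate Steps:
E(Q) = √(1 + Q)
d = -4500 (d = (-24 - 12)*125 = -36*125 = -4500)
h = -4/9 - 4216*I*√2/9 (h = -4/9 + (√(1 - 9)*(-2108))/9 = -4/9 + (√(-8)*(-2108))/9 = -4/9 + ((2*I*√2)*(-2108))/9 = -4/9 + (-4216*I*√2)/9 = -4/9 - 4216*I*√2/9 ≈ -0.44444 - 662.48*I)
-231137 + 1/(h + d) = -231137 + 1/((-4/9 - 4216*I*√2/9) - 4500) = -231137 + 1/(-40504/9 - 4216*I*√2/9)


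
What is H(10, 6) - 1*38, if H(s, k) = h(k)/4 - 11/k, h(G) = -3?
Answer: -487/12 ≈ -40.583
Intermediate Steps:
H(s, k) = -¾ - 11/k (H(s, k) = -3/4 - 11/k = -3*¼ - 11/k = -¾ - 11/k)
H(10, 6) - 1*38 = (-¾ - 11/6) - 1*38 = (-¾ - 11*⅙) - 38 = (-¾ - 11/6) - 38 = -31/12 - 38 = -487/12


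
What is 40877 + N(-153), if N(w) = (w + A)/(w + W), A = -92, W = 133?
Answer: 163557/4 ≈ 40889.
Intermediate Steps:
N(w) = (-92 + w)/(133 + w) (N(w) = (w - 92)/(w + 133) = (-92 + w)/(133 + w))
40877 + N(-153) = 40877 + (-92 - 153)/(133 - 153) = 40877 - 245/(-20) = 40877 - 1/20*(-245) = 40877 + 49/4 = 163557/4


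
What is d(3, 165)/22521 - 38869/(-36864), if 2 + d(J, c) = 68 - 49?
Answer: 291998479/276738048 ≈ 1.0551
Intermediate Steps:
d(J, c) = 17 (d(J, c) = -2 + (68 - 49) = -2 + 19 = 17)
d(3, 165)/22521 - 38869/(-36864) = 17/22521 - 38869/(-36864) = 17*(1/22521) - 38869*(-1/36864) = 17/22521 + 38869/36864 = 291998479/276738048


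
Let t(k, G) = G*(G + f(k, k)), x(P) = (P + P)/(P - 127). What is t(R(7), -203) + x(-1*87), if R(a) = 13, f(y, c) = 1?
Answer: 4387729/107 ≈ 41007.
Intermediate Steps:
x(P) = 2*P/(-127 + P) (x(P) = (2*P)/(-127 + P) = 2*P/(-127 + P))
t(k, G) = G*(1 + G) (t(k, G) = G*(G + 1) = G*(1 + G))
t(R(7), -203) + x(-1*87) = -203*(1 - 203) + 2*(-1*87)/(-127 - 1*87) = -203*(-202) + 2*(-87)/(-127 - 87) = 41006 + 2*(-87)/(-214) = 41006 + 2*(-87)*(-1/214) = 41006 + 87/107 = 4387729/107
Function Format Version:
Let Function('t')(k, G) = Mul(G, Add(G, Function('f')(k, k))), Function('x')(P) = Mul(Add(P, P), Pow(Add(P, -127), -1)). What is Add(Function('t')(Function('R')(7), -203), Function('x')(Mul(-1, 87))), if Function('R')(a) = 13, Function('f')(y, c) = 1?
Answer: Rational(4387729, 107) ≈ 41007.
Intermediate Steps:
Function('x')(P) = Mul(2, P, Pow(Add(-127, P), -1)) (Function('x')(P) = Mul(Mul(2, P), Pow(Add(-127, P), -1)) = Mul(2, P, Pow(Add(-127, P), -1)))
Function('t')(k, G) = Mul(G, Add(1, G)) (Function('t')(k, G) = Mul(G, Add(G, 1)) = Mul(G, Add(1, G)))
Add(Function('t')(Function('R')(7), -203), Function('x')(Mul(-1, 87))) = Add(Mul(-203, Add(1, -203)), Mul(2, Mul(-1, 87), Pow(Add(-127, Mul(-1, 87)), -1))) = Add(Mul(-203, -202), Mul(2, -87, Pow(Add(-127, -87), -1))) = Add(41006, Mul(2, -87, Pow(-214, -1))) = Add(41006, Mul(2, -87, Rational(-1, 214))) = Add(41006, Rational(87, 107)) = Rational(4387729, 107)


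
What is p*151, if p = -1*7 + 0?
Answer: -1057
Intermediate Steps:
p = -7 (p = -7 + 0 = -7)
p*151 = -7*151 = -1057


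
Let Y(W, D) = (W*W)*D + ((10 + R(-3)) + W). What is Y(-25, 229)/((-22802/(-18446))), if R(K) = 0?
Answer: 1319903530/11401 ≈ 1.1577e+5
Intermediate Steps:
Y(W, D) = 10 + W + D*W² (Y(W, D) = (W*W)*D + ((10 + 0) + W) = W²*D + (10 + W) = D*W² + (10 + W) = 10 + W + D*W²)
Y(-25, 229)/((-22802/(-18446))) = (10 - 25 + 229*(-25)²)/((-22802/(-18446))) = (10 - 25 + 229*625)/((-22802*(-1/18446))) = (10 - 25 + 143125)/(11401/9223) = 143110*(9223/11401) = 1319903530/11401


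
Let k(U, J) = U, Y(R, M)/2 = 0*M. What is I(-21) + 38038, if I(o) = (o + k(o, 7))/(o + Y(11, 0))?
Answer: 38040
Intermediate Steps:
Y(R, M) = 0 (Y(R, M) = 2*(0*M) = 2*0 = 0)
I(o) = 2 (I(o) = (o + o)/(o + 0) = (2*o)/o = 2)
I(-21) + 38038 = 2 + 38038 = 38040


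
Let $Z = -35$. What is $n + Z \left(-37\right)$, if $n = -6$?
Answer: $1289$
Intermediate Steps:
$n + Z \left(-37\right) = -6 - -1295 = -6 + 1295 = 1289$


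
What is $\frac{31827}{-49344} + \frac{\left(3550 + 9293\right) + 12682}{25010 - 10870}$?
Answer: $\frac{13491197}{11628736} \approx 1.1602$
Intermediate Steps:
$\frac{31827}{-49344} + \frac{\left(3550 + 9293\right) + 12682}{25010 - 10870} = 31827 \left(- \frac{1}{49344}\right) + \frac{12843 + 12682}{25010 - 10870} = - \frac{10609}{16448} + \frac{25525}{14140} = - \frac{10609}{16448} + 25525 \cdot \frac{1}{14140} = - \frac{10609}{16448} + \frac{5105}{2828} = \frac{13491197}{11628736}$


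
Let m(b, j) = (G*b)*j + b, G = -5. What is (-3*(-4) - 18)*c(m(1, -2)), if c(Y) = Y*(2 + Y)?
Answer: -858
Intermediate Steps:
m(b, j) = b - 5*b*j (m(b, j) = (-5*b)*j + b = -5*b*j + b = b - 5*b*j)
(-3*(-4) - 18)*c(m(1, -2)) = (-3*(-4) - 18)*((1*(1 - 5*(-2)))*(2 + 1*(1 - 5*(-2)))) = (12 - 18)*((1*(1 + 10))*(2 + 1*(1 + 10))) = -6*1*11*(2 + 1*11) = -66*(2 + 11) = -66*13 = -6*143 = -858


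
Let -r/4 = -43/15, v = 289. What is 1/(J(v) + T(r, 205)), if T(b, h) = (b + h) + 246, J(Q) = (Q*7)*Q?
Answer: 15/8776642 ≈ 1.7091e-6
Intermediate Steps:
r = 172/15 (r = -(-172)/15 = -4*(-43/15) = 172/15 ≈ 11.467)
J(Q) = 7*Q² (J(Q) = (7*Q)*Q = 7*Q²)
T(b, h) = 246 + b + h
1/(J(v) + T(r, 205)) = 1/(7*289² + (246 + 172/15 + 205)) = 1/(7*83521 + 6937/15) = 1/(584647 + 6937/15) = 1/(8776642/15) = 15/8776642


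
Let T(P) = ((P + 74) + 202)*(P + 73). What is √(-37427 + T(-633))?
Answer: √162493 ≈ 403.10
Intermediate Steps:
T(P) = (73 + P)*(276 + P) (T(P) = ((74 + P) + 202)*(73 + P) = (276 + P)*(73 + P) = (73 + P)*(276 + P))
√(-37427 + T(-633)) = √(-37427 + (20148 + (-633)² + 349*(-633))) = √(-37427 + (20148 + 400689 - 220917)) = √(-37427 + 199920) = √162493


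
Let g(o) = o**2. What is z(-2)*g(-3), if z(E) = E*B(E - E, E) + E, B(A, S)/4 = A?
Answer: -18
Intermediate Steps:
B(A, S) = 4*A
z(E) = E (z(E) = E*(4*(E - E)) + E = E*(4*0) + E = E*0 + E = 0 + E = E)
z(-2)*g(-3) = -2*(-3)**2 = -2*9 = -18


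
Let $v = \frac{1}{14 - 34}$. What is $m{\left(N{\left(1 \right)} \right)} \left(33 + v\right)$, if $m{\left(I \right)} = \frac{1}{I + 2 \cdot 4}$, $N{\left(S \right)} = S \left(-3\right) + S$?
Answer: $\frac{659}{120} \approx 5.4917$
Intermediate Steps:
$N{\left(S \right)} = - 2 S$ ($N{\left(S \right)} = - 3 S + S = - 2 S$)
$v = - \frac{1}{20}$ ($v = \frac{1}{-20} = - \frac{1}{20} \approx -0.05$)
$m{\left(I \right)} = \frac{1}{8 + I}$ ($m{\left(I \right)} = \frac{1}{I + 8} = \frac{1}{8 + I}$)
$m{\left(N{\left(1 \right)} \right)} \left(33 + v\right) = \frac{33 - \frac{1}{20}}{8 - 2} = \frac{1}{8 - 2} \cdot \frac{659}{20} = \frac{1}{6} \cdot \frac{659}{20} = \frac{659}{120}$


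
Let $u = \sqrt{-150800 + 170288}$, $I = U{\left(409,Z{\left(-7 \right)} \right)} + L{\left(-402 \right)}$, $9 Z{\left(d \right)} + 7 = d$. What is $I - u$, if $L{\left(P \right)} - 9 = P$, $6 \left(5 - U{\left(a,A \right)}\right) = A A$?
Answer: $- \frac{94382}{243} - 4 \sqrt{1218} \approx -528.0$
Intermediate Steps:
$Z{\left(d \right)} = - \frac{7}{9} + \frac{d}{9}$
$U{\left(a,A \right)} = 5 - \frac{A^{2}}{6}$ ($U{\left(a,A \right)} = 5 - \frac{A A}{6} = 5 - \frac{A^{2}}{6}$)
$L{\left(P \right)} = 9 + P$
$I = - \frac{94382}{243}$ ($I = \left(5 - \frac{\left(- \frac{7}{9} + \frac{1}{9} \left(-7\right)\right)^{2}}{6}\right) + \left(9 - 402\right) = \left(5 - \frac{\left(- \frac{7}{9} - \frac{7}{9}\right)^{2}}{6}\right) - 393 = \left(5 - \frac{\left(- \frac{14}{9}\right)^{2}}{6}\right) - 393 = \left(5 - \frac{98}{243}\right) - 393 = \frac{1117}{243} - 393 = - \frac{94382}{243} \approx -388.4$)
$u = 4 \sqrt{1218}$ ($u = \sqrt{19488} = 4 \sqrt{1218} \approx 139.6$)
$I - u = - \frac{94382}{243} - 4 \sqrt{1218}$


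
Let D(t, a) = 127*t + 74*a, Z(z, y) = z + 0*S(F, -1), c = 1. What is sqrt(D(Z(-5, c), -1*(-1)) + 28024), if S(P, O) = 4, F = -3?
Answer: sqrt(27463) ≈ 165.72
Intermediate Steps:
Z(z, y) = z (Z(z, y) = z + 0*4 = z + 0 = z)
D(t, a) = 74*a + 127*t
sqrt(D(Z(-5, c), -1*(-1)) + 28024) = sqrt((74*(-1*(-1)) + 127*(-5)) + 28024) = sqrt((74*1 - 635) + 28024) = sqrt((74 - 635) + 28024) = sqrt(-561 + 28024) = sqrt(27463)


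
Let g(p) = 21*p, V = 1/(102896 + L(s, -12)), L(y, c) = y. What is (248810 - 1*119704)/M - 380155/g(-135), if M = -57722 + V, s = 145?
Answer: 444669136553449/3372364384767 ≈ 131.86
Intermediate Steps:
V = 1/103041 (V = 1/(102896 + 145) = 1/103041 ≈ 9.7049e-6)
M = -5947732601/103041 (M = -57722 + 1/103041 = -5947732601/103041 ≈ -57722.)
(248810 - 1*119704)/M - 380155/g(-135) = (248810 - 1*119704)/(-5947732601/103041) - 380155/(21*(-135)) = (248810 - 119704)*(-103041/5947732601) - 380155/(-2835) = 129106*(-103041/5947732601) - 380155*(-1/2835) = -13303211346/5947732601 + 76031/567 = 444669136553449/3372364384767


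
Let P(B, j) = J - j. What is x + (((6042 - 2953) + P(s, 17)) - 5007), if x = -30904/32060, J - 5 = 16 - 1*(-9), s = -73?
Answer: -15276301/8015 ≈ -1906.0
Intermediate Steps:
J = 30 (J = 5 + (16 - 1*(-9)) = 5 + (16 + 9) = 5 + 25 = 30)
P(B, j) = 30 - j
x = -7726/8015 (x = -30904*1/32060 = -7726/8015 ≈ -0.96394)
x + (((6042 - 2953) + P(s, 17)) - 5007) = -7726/8015 + (((6042 - 2953) + (30 - 1*17)) - 5007) = -7726/8015 + ((3089 + (30 - 17)) - 5007) = -7726/8015 + ((3089 + 13) - 5007) = -7726/8015 + (3102 - 5007) = -7726/8015 - 1905 = -15276301/8015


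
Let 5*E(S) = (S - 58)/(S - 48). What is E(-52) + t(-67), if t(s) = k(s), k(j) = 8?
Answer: 411/50 ≈ 8.2200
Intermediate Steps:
t(s) = 8
E(S) = (-58 + S)/(5*(-48 + S)) (E(S) = ((S - 58)/(S - 48))/5 = ((-58 + S)/(-48 + S))/5 = (-58 + S)/(5*(-48 + S)))
E(-52) + t(-67) = (-58 - 52)/(5*(-48 - 52)) + 8 = (⅕)*(-110)/(-100) + 8 = (⅕)*(-1/100)*(-110) + 8 = 11/50 + 8 = 411/50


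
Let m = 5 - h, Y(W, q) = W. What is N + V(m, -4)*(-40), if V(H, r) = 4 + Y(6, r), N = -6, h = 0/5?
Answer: -406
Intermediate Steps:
h = 0 (h = 0*(⅕) = 0)
m = 5 (m = 5 - 1*0 = 5 + 0 = 5)
V(H, r) = 10 (V(H, r) = 4 + 6 = 10)
N + V(m, -4)*(-40) = -6 + 10*(-40) = -6 - 400 = -406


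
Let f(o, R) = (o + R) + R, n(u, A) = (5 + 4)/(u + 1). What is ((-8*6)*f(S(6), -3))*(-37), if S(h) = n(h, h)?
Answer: -58608/7 ≈ -8372.6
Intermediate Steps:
n(u, A) = 9/(1 + u)
S(h) = 9/(1 + h)
f(o, R) = o + 2*R (f(o, R) = (R + o) + R = o + 2*R)
((-8*6)*f(S(6), -3))*(-37) = ((-8*6)*(9/(1 + 6) + 2*(-3)))*(-37) = -48*(9/7 - 6)*(-37) = -48*(-33/7)*(-37) = (1584/7)*(-37) = -58608/7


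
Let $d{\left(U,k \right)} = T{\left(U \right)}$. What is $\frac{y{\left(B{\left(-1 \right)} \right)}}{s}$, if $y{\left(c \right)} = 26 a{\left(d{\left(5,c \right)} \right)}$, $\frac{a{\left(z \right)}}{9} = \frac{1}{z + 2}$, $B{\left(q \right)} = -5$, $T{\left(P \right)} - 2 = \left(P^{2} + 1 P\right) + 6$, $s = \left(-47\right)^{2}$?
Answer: $\frac{117}{44180} \approx 0.0026483$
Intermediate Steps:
$s = 2209$
$T{\left(P \right)} = 8 + P + P^{2}$ ($T{\left(P \right)} = 2 + \left(\left(P^{2} + 1 P\right) + 6\right) = 2 + \left(\left(P^{2} + P\right) + 6\right) = 2 + \left(\left(P + P^{2}\right) + 6\right) = 2 + \left(6 + P + P^{2}\right) = 8 + P + P^{2}$)
$d{\left(U,k \right)} = 8 + U + U^{2}$
$a{\left(z \right)} = \frac{9}{2 + z}$ ($a{\left(z \right)} = \frac{9}{z + 2} = \frac{9}{2 + z}$)
$y{\left(c \right)} = \frac{117}{20}$ ($y{\left(c \right)} = 26 \frac{9}{2 + \left(8 + 5 + 5^{2}\right)} = 26 \frac{9}{2 + \left(8 + 5 + 25\right)} = 26 \frac{9}{2 + 38} = 26 \cdot \frac{9}{40} = \frac{117}{20}$)
$\frac{y{\left(B{\left(-1 \right)} \right)}}{s} = \frac{117}{20 \cdot 2209} = \frac{117}{20} \cdot \frac{1}{2209} = \frac{117}{44180}$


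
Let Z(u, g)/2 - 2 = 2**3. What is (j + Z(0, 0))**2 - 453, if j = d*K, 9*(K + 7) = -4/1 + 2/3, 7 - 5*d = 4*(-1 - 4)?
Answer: -1524/25 ≈ -60.960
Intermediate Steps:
d = 27/5 (d = 7/5 - 4*(-1 - 4)/5 = 7/5 - 4*(-5)/5 = 7/5 - 1/5*(-20) = 7/5 + 4 = 27/5 ≈ 5.4000)
K = -199/27 (K = -7 + (-4/1 + 2/3)/9 = -7 + (-4*1 + 2*(1/3))/9 = -7 + (-4 + 2/3)/9 = -7 + (1/9)*(-10/3) = -7 - 10/27 = -199/27 ≈ -7.3704)
j = -199/5 (j = (27/5)*(-199/27) = -199/5 ≈ -39.800)
Z(u, g) = 20 (Z(u, g) = 4 + 2*2**3 = 4 + 2*8 = 4 + 16 = 20)
(j + Z(0, 0))**2 - 453 = (-199/5 + 20)**2 - 453 = (-99/5)**2 - 453 = 9801/25 - 453 = -1524/25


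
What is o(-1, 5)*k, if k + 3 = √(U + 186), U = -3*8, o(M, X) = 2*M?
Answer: 6 - 18*√2 ≈ -19.456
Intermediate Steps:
U = -24
k = -3 + 9*√2 (k = -3 + √(-24 + 186) = -3 + √162 = -3 + 9*√2 ≈ 9.7279)
o(-1, 5)*k = (2*(-1))*(-3 + 9*√2) = -2*(-3 + 9*√2) = 6 - 18*√2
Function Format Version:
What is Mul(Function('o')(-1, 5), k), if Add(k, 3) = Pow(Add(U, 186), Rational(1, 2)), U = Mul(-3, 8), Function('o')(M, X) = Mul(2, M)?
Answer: Add(6, Mul(-18, Pow(2, Rational(1, 2)))) ≈ -19.456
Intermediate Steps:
U = -24
k = Add(-3, Mul(9, Pow(2, Rational(1, 2)))) (k = Add(-3, Pow(Add(-24, 186), Rational(1, 2))) = Add(-3, Pow(162, Rational(1, 2))) = Add(-3, Mul(9, Pow(2, Rational(1, 2)))) ≈ 9.7279)
Mul(Function('o')(-1, 5), k) = Mul(Mul(2, -1), Add(-3, Mul(9, Pow(2, Rational(1, 2))))) = Mul(-2, Add(-3, Mul(9, Pow(2, Rational(1, 2))))) = Add(6, Mul(-18, Pow(2, Rational(1, 2))))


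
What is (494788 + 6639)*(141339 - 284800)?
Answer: -71935218847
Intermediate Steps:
(494788 + 6639)*(141339 - 284800) = 501427*(-143461) = -71935218847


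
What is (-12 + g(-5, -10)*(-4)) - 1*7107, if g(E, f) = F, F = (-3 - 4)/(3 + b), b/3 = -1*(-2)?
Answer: -64043/9 ≈ -7115.9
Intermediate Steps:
b = 6 (b = 3*(-1*(-2)) = 3*2 = 6)
F = -7/9 (F = (-3 - 4)/(3 + 6) = -7/9 ≈ -0.77778)
g(E, f) = -7/9
(-12 + g(-5, -10)*(-4)) - 1*7107 = (-12 - 7/9*(-4)) - 1*7107 = (-12 + 28/9) - 7107 = -80/9 - 7107 = -64043/9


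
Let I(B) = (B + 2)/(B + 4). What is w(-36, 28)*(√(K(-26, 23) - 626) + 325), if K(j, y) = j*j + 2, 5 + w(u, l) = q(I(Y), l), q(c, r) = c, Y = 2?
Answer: -4225/3 - 26*√13/3 ≈ -1439.6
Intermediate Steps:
I(B) = (2 + B)/(4 + B)
w(u, l) = -13/3 (w(u, l) = -5 + (2 + 2)/(4 + 2) = -5 + 4/6 = -5 + (⅙)*4 = -5 + ⅔ = -13/3)
K(j, y) = 2 + j² (K(j, y) = j² + 2 = 2 + j²)
w(-36, 28)*(√(K(-26, 23) - 626) + 325) = -13*(√((2 + (-26)²) - 626) + 325)/3 = -13*(√((2 + 676) - 626) + 325)/3 = -13*(√(678 - 626) + 325)/3 = -13*(√52 + 325)/3 = -13*(2*√13 + 325)/3 = -13*(325 + 2*√13)/3 = -4225/3 - 26*√13/3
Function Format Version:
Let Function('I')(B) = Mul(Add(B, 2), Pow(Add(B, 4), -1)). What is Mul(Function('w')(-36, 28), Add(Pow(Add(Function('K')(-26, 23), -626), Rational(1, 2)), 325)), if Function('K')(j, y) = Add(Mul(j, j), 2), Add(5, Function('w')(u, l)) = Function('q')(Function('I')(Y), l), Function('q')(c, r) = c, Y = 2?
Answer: Add(Rational(-4225, 3), Mul(Rational(-26, 3), Pow(13, Rational(1, 2)))) ≈ -1439.6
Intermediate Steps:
Function('I')(B) = Mul(Pow(Add(4, B), -1), Add(2, B)) (Function('I')(B) = Mul(Add(2, B), Pow(Add(4, B), -1)) = Mul(Pow(Add(4, B), -1), Add(2, B)))
Function('w')(u, l) = Rational(-13, 3) (Function('w')(u, l) = Add(-5, Mul(Pow(Add(4, 2), -1), Add(2, 2))) = Add(-5, Mul(Pow(6, -1), 4)) = Add(-5, Mul(Rational(1, 6), 4)) = Add(-5, Rational(2, 3)) = Rational(-13, 3))
Function('K')(j, y) = Add(2, Pow(j, 2)) (Function('K')(j, y) = Add(Pow(j, 2), 2) = Add(2, Pow(j, 2)))
Mul(Function('w')(-36, 28), Add(Pow(Add(Function('K')(-26, 23), -626), Rational(1, 2)), 325)) = Mul(Rational(-13, 3), Add(Pow(Add(Add(2, Pow(-26, 2)), -626), Rational(1, 2)), 325)) = Mul(Rational(-13, 3), Add(Pow(Add(Add(2, 676), -626), Rational(1, 2)), 325)) = Mul(Rational(-13, 3), Add(Pow(Add(678, -626), Rational(1, 2)), 325)) = Mul(Rational(-13, 3), Add(Pow(52, Rational(1, 2)), 325)) = Mul(Rational(-13, 3), Add(Mul(2, Pow(13, Rational(1, 2))), 325)) = Mul(Rational(-13, 3), Add(325, Mul(2, Pow(13, Rational(1, 2))))) = Add(Rational(-4225, 3), Mul(Rational(-26, 3), Pow(13, Rational(1, 2))))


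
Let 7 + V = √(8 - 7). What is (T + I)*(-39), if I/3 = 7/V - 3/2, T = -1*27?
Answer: 1365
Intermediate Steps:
T = -27
V = -6 (V = -7 + √(8 - 7) = -7 + √1 = -7 + 1 = -6)
I = -8 (I = 3*(7/(-6) - 3/2) = 3*(7*(-⅙) - 3*½) = 3*(-7/6 - 3/2) = 3*(-8/3) = -8)
(T + I)*(-39) = (-27 - 8)*(-39) = -35*(-39) = 1365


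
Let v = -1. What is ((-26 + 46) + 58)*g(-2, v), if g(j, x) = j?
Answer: -156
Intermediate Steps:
((-26 + 46) + 58)*g(-2, v) = ((-26 + 46) + 58)*(-2) = (20 + 58)*(-2) = 78*(-2) = -156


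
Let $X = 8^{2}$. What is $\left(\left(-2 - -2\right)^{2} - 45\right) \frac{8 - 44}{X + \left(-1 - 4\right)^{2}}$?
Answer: $\frac{1620}{89} \approx 18.202$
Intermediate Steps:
$X = 64$
$\left(\left(-2 - -2\right)^{2} - 45\right) \frac{8 - 44}{X + \left(-1 - 4\right)^{2}} = \left(\left(-2 - -2\right)^{2} - 45\right) \frac{8 - 44}{64 + \left(-1 - 4\right)^{2}} = \left(\left(-2 + 2\right)^{2} - 45\right) \left(- \frac{36}{64 + \left(-5\right)^{2}}\right) = \left(0^{2} - 45\right) \left(- \frac{36}{64 + 25}\right) = \left(0 - 45\right) \left(- \frac{36}{89}\right) = - 45 \left(\left(-36\right) \frac{1}{89}\right) = \left(-45\right) \left(- \frac{36}{89}\right) = \frac{1620}{89}$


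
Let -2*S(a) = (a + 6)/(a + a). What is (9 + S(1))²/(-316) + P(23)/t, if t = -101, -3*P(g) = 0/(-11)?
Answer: -841/5056 ≈ -0.16634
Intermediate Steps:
P(g) = 0 (P(g) = -0/(-11) = -0*(-1)/11 = -⅓*0 = 0)
S(a) = -(6 + a)/(4*a) (S(a) = -(a + 6)/(2*(a + a)) = -(6 + a)/(2*(2*a)) = -(6 + a)*1/(2*a)/2 = -(6 + a)/(4*a))
(9 + S(1))²/(-316) + P(23)/t = (9 + (¼)*(-6 - 1*1)/1)²/(-316) + 0/(-101) = (9 + (¼)*1*(-6 - 1))²*(-1/316) + 0*(-1/101) = (9 + (¼)*1*(-7))²*(-1/316) + 0 = (9 - 7/4)²*(-1/316) + 0 = (29/4)²*(-1/316) + 0 = (841/16)*(-1/316) + 0 = -841/5056 + 0 = -841/5056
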